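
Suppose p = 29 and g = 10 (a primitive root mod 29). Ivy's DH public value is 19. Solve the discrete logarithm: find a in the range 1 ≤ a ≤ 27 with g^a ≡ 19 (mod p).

Try successive powers of 10 modulo 29:
10^1 ≡ 10
10^2 ≡ 13
10^3 ≡ 14
10^4 ≡ 24
10^5 ≡ 8
10^6 ≡ 22
10^7 ≡ 17
10^8 ≡ 25
10^9 ≡ 18
10^10 ≡ 6
10^11 ≡ 2
10^12 ≡ 20
10^13 ≡ 26
10^14 ≡ 28
10^15 ≡ 19
Found: a = 15.

15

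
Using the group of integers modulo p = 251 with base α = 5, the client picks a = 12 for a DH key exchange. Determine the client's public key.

Public value = 5^12 (mod 251).
5^1 ≡ 5 (mod 251)
5^2 = (5^1)^2 ≡ 5^2 = 25 ≡ 25 (mod 251)
5^4 = (5^2)^2 ≡ 25^2 = 625 ≡ 123 (mod 251)
5^8 = (5^4)^2 ≡ 123^2 = 15129 ≡ 69 (mod 251)
5^12 = 5^8 · 5^4 ≡ 69 · 123 ≡ 204 (mod 251).

204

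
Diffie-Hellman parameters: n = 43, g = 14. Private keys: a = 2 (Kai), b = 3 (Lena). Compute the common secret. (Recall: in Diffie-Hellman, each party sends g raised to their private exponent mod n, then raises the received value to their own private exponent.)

Kai sends A = g^a mod n = 14^2 mod 43.
14^1 ≡ 14 (mod 43)
14^2 = (14^1)^2 ≡ 14^2 = 196 ≡ 24 (mod 43)
So A = 24. Lena then computes K = A^b mod n = 24^3 mod 43.
24^1 ≡ 24 (mod 43)
24^2 = (24^1)^2 ≡ 24^2 = 576 ≡ 17 (mod 43)
24^3 = 24^2 · 24^1 ≡ 17 · 24 ≡ 21 (mod 43).

21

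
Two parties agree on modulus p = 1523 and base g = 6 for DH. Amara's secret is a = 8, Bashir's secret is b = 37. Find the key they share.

Bashir sends B = g^b mod p = 6^37 mod 1523.
6^1 ≡ 6 (mod 1523)
6^2 = (6^1)^2 ≡ 6^2 = 36 ≡ 36 (mod 1523)
6^4 = (6^2)^2 ≡ 36^2 = 1296 ≡ 1296 (mod 1523)
6^8 = (6^4)^2 ≡ 1296^2 = 1679616 ≡ 1270 (mod 1523)
6^16 = (6^8)^2 ≡ 1270^2 = 1612900 ≡ 43 (mod 1523)
6^32 = (6^16)^2 ≡ 43^2 = 1849 ≡ 326 (mod 1523)
6^37 = 6^32 · 6^4 · 6^1 ≡ 326 · 1296 · 6 ≡ 704 (mod 1523).
So B = 704. Amara then computes K = B^a mod p = 704^8 mod 1523.
704^1 ≡ 704 (mod 1523)
704^2 = (704^1)^2 ≡ 704^2 = 495616 ≡ 641 (mod 1523)
704^4 = (704^2)^2 ≡ 641^2 = 410881 ≡ 1194 (mod 1523)
704^8 = (704^4)^2 ≡ 1194^2 = 1425636 ≡ 108 (mod 1523)

108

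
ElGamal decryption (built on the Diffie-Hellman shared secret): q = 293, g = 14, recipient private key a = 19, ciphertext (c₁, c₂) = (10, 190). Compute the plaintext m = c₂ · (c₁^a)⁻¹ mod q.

131

Shared mask s = c₁^a mod q = 10^19 mod 293.
10^1 ≡ 10 (mod 293)
10^2 = (10^1)^2 ≡ 10^2 = 100 ≡ 100 (mod 293)
10^4 = (10^2)^2 ≡ 100^2 = 10000 ≡ 38 (mod 293)
10^8 = (10^4)^2 ≡ 38^2 = 1444 ≡ 272 (mod 293)
10^16 = (10^8)^2 ≡ 272^2 = 73984 ≡ 148 (mod 293)
10^19 = 10^16 · 10^2 · 10^1 ≡ 148 · 100 · 10 ≡ 35 (mod 293).
So s = 35; s⁻¹ ≡ 67 (mod 293).
m = c₂ · s⁻¹ mod 293 = 190 · 67 mod 293 = 131.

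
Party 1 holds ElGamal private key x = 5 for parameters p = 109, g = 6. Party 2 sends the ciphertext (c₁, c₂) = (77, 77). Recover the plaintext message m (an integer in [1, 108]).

27

Shared mask s = c₁^x mod p = 77^5 mod 109.
77^1 ≡ 77 (mod 109)
77^2 = (77^1)^2 ≡ 77^2 = 5929 ≡ 43 (mod 109)
77^4 = (77^2)^2 ≡ 43^2 = 1849 ≡ 105 (mod 109)
77^5 = 77^4 · 77^1 ≡ 105 · 77 ≡ 19 (mod 109).
So s = 19; s⁻¹ ≡ 23 (mod 109).
m = c₂ · s⁻¹ mod 109 = 77 · 23 mod 109 = 27.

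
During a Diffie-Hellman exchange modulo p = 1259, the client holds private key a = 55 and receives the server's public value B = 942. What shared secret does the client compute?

Shared key K = 942^55 mod 1259.
942^1 ≡ 942 (mod 1259)
942^2 = (942^1)^2 ≡ 942^2 = 887364 ≡ 1028 (mod 1259)
942^4 = (942^2)^2 ≡ 1028^2 = 1056784 ≡ 483 (mod 1259)
942^8 = (942^4)^2 ≡ 483^2 = 233289 ≡ 374 (mod 1259)
942^16 = (942^8)^2 ≡ 374^2 = 139876 ≡ 127 (mod 1259)
942^32 = (942^16)^2 ≡ 127^2 = 16129 ≡ 1021 (mod 1259)
942^55 = 942^32 · 942^16 · 942^4 · 942^2 · 942^1 ≡ 1021 · 127 · 483 · 1028 · 942 ≡ 683 (mod 1259).

683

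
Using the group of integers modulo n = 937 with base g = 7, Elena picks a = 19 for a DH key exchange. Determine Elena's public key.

Public value = 7^19 mod 937.
7^1 ≡ 7 (mod 937)
7^2 = (7^1)^2 ≡ 7^2 = 49 ≡ 49 (mod 937)
7^4 = (7^2)^2 ≡ 49^2 = 2401 ≡ 527 (mod 937)
7^8 = (7^4)^2 ≡ 527^2 = 277729 ≡ 377 (mod 937)
7^16 = (7^8)^2 ≡ 377^2 = 142129 ≡ 642 (mod 937)
7^19 = 7^16 · 7^2 · 7^1 ≡ 642 · 49 · 7 ≡ 11 (mod 937).

11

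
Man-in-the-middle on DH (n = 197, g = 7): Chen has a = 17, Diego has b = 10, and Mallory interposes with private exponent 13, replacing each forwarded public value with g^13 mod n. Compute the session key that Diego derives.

150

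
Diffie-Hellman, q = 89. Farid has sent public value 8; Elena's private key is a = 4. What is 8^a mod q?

2

Shared key K = 8^4 mod 89.
8^1 ≡ 8 (mod 89)
8^2 = (8^1)^2 ≡ 8^2 = 64 ≡ 64 (mod 89)
8^4 = (8^2)^2 ≡ 64^2 = 4096 ≡ 2 (mod 89)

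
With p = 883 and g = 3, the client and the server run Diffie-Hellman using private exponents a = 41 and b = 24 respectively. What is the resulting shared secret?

732

The server sends B = g^b mod p = 3^24 mod 883.
3^1 ≡ 3 (mod 883)
3^2 = (3^1)^2 ≡ 3^2 = 9 ≡ 9 (mod 883)
3^4 = (3^2)^2 ≡ 9^2 = 81 ≡ 81 (mod 883)
3^8 = (3^4)^2 ≡ 81^2 = 6561 ≡ 380 (mod 883)
3^16 = (3^8)^2 ≡ 380^2 = 144400 ≡ 471 (mod 883)
3^24 = 3^16 · 3^8 ≡ 471 · 380 ≡ 614 (mod 883).
So B = 614. The client then computes K = B^a mod p = 614^41 mod 883.
614^1 ≡ 614 (mod 883)
614^2 = (614^1)^2 ≡ 614^2 = 376996 ≡ 838 (mod 883)
614^4 = (614^2)^2 ≡ 838^2 = 702244 ≡ 259 (mod 883)
614^8 = (614^4)^2 ≡ 259^2 = 67081 ≡ 856 (mod 883)
614^16 = (614^8)^2 ≡ 856^2 = 732736 ≡ 729 (mod 883)
614^32 = (614^16)^2 ≡ 729^2 = 531441 ≡ 758 (mod 883)
614^41 = 614^32 · 614^8 · 614^1 ≡ 758 · 856 · 614 ≡ 732 (mod 883).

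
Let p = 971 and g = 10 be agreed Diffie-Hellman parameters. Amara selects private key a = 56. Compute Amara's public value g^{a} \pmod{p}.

Public value = 10^{56} \pmod{971}.
10^1 ≡ 10 (mod 971)
10^2 = (10^1)^2 ≡ 10^2 = 100 ≡ 100 (mod 971)
10^4 = (10^2)^2 ≡ 100^2 = 10000 ≡ 290 (mod 971)
10^8 = (10^4)^2 ≡ 290^2 = 84100 ≡ 594 (mod 971)
10^16 = (10^8)^2 ≡ 594^2 = 352836 ≡ 363 (mod 971)
10^32 = (10^16)^2 ≡ 363^2 = 131769 ≡ 684 (mod 971)
10^56 = 10^32 · 10^16 · 10^8 ≡ 684 · 363 · 594 ≡ 258 (mod 971).

258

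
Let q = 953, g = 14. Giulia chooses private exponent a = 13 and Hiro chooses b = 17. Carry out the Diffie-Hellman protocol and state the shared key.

647

Giulia sends A = g^a mod q = 14^13 mod 953.
14^1 ≡ 14 (mod 953)
14^2 = (14^1)^2 ≡ 14^2 = 196 ≡ 196 (mod 953)
14^4 = (14^2)^2 ≡ 196^2 = 38416 ≡ 296 (mod 953)
14^8 = (14^4)^2 ≡ 296^2 = 87616 ≡ 893 (mod 953)
14^13 = 14^8 · 14^4 · 14^1 ≡ 893 · 296 · 14 ≡ 93 (mod 953).
So A = 93. Hiro then computes K = A^b mod q = 93^17 mod 953.
93^1 ≡ 93 (mod 953)
93^2 = (93^1)^2 ≡ 93^2 = 8649 ≡ 72 (mod 953)
93^4 = (93^2)^2 ≡ 72^2 = 5184 ≡ 419 (mod 953)
93^8 = (93^4)^2 ≡ 419^2 = 175561 ≡ 209 (mod 953)
93^16 = (93^8)^2 ≡ 209^2 = 43681 ≡ 796 (mod 953)
93^17 = 93^16 · 93^1 ≡ 796 · 93 ≡ 647 (mod 953).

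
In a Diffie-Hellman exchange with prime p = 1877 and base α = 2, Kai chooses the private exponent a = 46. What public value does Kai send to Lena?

Public value = 2^46 (mod 1877).
2^1 ≡ 2 (mod 1877)
2^2 = (2^1)^2 ≡ 2^2 = 4 ≡ 4 (mod 1877)
2^4 = (2^2)^2 ≡ 4^2 = 16 ≡ 16 (mod 1877)
2^8 = (2^4)^2 ≡ 16^2 = 256 ≡ 256 (mod 1877)
2^16 = (2^8)^2 ≡ 256^2 = 65536 ≡ 1718 (mod 1877)
2^32 = (2^16)^2 ≡ 1718^2 = 2951524 ≡ 880 (mod 1877)
2^46 = 2^32 · 2^8 · 2^4 · 2^2 ≡ 880 · 256 · 16 · 4 ≡ 683 (mod 1877).

683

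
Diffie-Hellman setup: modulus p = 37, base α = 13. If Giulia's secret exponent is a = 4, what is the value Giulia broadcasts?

Public value = 13^4 mod 37.
13^1 ≡ 13 (mod 37)
13^2 = (13^1)^2 ≡ 13^2 = 169 ≡ 21 (mod 37)
13^4 = (13^2)^2 ≡ 21^2 = 441 ≡ 34 (mod 37)

34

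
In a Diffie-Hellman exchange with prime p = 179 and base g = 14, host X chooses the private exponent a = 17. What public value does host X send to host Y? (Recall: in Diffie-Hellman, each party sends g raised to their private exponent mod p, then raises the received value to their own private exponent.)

81

Public value = 14^17 mod 179.
14^1 ≡ 14 (mod 179)
14^2 = (14^1)^2 ≡ 14^2 = 196 ≡ 17 (mod 179)
14^4 = (14^2)^2 ≡ 17^2 = 289 ≡ 110 (mod 179)
14^8 = (14^4)^2 ≡ 110^2 = 12100 ≡ 107 (mod 179)
14^16 = (14^8)^2 ≡ 107^2 = 11449 ≡ 172 (mod 179)
14^17 = 14^16 · 14^1 ≡ 172 · 14 ≡ 81 (mod 179).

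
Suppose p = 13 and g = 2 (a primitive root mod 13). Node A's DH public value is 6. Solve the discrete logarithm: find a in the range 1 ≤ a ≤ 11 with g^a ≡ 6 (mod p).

5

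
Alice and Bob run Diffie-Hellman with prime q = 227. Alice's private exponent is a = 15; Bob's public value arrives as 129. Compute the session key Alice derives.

4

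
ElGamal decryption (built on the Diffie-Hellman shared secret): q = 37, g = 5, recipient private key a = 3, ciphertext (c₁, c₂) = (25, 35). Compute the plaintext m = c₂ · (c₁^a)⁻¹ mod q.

20

Shared mask s = c₁^a mod q = 25^3 mod 37.
25^1 ≡ 25 (mod 37)
25^2 = (25^1)^2 ≡ 25^2 = 625 ≡ 33 (mod 37)
25^3 = 25^2 · 25^1 ≡ 33 · 25 ≡ 11 (mod 37).
So s = 11; s⁻¹ ≡ 27 (mod 37).
m = c₂ · s⁻¹ mod 37 = 35 · 27 mod 37 = 20.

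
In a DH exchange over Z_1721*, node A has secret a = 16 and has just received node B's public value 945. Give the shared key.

Shared key K = 945^16 mod 1721.
945^1 ≡ 945 (mod 1721)
945^2 = (945^1)^2 ≡ 945^2 = 893025 ≡ 1547 (mod 1721)
945^4 = (945^2)^2 ≡ 1547^2 = 2393209 ≡ 1019 (mod 1721)
945^8 = (945^4)^2 ≡ 1019^2 = 1038361 ≡ 598 (mod 1721)
945^16 = (945^8)^2 ≡ 598^2 = 357604 ≡ 1357 (mod 1721)

1357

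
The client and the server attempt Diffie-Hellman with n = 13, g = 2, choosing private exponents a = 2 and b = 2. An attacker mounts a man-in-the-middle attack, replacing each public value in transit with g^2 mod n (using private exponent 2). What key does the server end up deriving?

3

The server receives an attacker's public value M = 2^2 mod 13 instead of the honest one.
2^1 ≡ 2 (mod 13)
2^2 = (2^1)^2 ≡ 2^2 = 4 ≡ 4 (mod 13)
So M = 4. The server computes K = M^2 mod 13.
4^1 ≡ 4 (mod 13)
4^2 = (4^1)^2 ≡ 4^2 = 16 ≡ 3 (mod 13)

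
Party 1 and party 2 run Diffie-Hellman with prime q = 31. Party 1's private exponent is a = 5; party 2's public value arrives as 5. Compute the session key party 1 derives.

25

Shared key K = 5^5 mod 31.
5^1 ≡ 5 (mod 31)
5^2 = (5^1)^2 ≡ 5^2 = 25 ≡ 25 (mod 31)
5^4 = (5^2)^2 ≡ 25^2 = 625 ≡ 5 (mod 31)
5^5 = 5^4 · 5^1 ≡ 5 · 5 ≡ 25 (mod 31).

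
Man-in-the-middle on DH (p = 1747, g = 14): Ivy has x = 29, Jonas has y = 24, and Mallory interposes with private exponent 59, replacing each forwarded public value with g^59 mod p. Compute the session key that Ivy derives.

1249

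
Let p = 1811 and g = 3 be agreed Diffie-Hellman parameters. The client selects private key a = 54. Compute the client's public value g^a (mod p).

Public value = 3^54 (mod 1811).
3^1 ≡ 3 (mod 1811)
3^2 = (3^1)^2 ≡ 3^2 = 9 ≡ 9 (mod 1811)
3^4 = (3^2)^2 ≡ 9^2 = 81 ≡ 81 (mod 1811)
3^8 = (3^4)^2 ≡ 81^2 = 6561 ≡ 1128 (mod 1811)
3^16 = (3^8)^2 ≡ 1128^2 = 1272384 ≡ 1062 (mod 1811)
3^32 = (3^16)^2 ≡ 1062^2 = 1127844 ≡ 1402 (mod 1811)
3^54 = 3^32 · 3^16 · 3^4 · 3^2 ≡ 1402 · 1062 · 81 · 9 ≡ 935 (mod 1811).

935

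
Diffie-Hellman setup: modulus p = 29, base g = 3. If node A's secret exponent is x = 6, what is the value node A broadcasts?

4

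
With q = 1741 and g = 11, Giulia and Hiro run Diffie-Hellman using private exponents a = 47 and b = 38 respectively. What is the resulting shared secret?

783

Hiro sends B = g^b mod q = 11^38 mod 1741.
11^1 ≡ 11 (mod 1741)
11^2 = (11^1)^2 ≡ 11^2 = 121 ≡ 121 (mod 1741)
11^4 = (11^2)^2 ≡ 121^2 = 14641 ≡ 713 (mod 1741)
11^8 = (11^4)^2 ≡ 713^2 = 508369 ≡ 1738 (mod 1741)
11^16 = (11^8)^2 ≡ 1738^2 = 3020644 ≡ 9 (mod 1741)
11^32 = (11^16)^2 ≡ 9^2 = 81 ≡ 81 (mod 1741)
11^38 = 11^32 · 11^4 · 11^2 ≡ 81 · 713 · 121 ≡ 1480 (mod 1741).
So B = 1480. Giulia then computes K = B^a mod q = 1480^47 mod 1741.
1480^1 ≡ 1480 (mod 1741)
1480^2 = (1480^1)^2 ≡ 1480^2 = 2190400 ≡ 222 (mod 1741)
1480^4 = (1480^2)^2 ≡ 222^2 = 49284 ≡ 536 (mod 1741)
1480^8 = (1480^4)^2 ≡ 536^2 = 287296 ≡ 31 (mod 1741)
1480^16 = (1480^8)^2 ≡ 31^2 = 961 ≡ 961 (mod 1741)
1480^32 = (1480^16)^2 ≡ 961^2 = 923521 ≡ 791 (mod 1741)
1480^47 = 1480^32 · 1480^8 · 1480^4 · 1480^2 · 1480^1 ≡ 791 · 31 · 536 · 222 · 1480 ≡ 783 (mod 1741).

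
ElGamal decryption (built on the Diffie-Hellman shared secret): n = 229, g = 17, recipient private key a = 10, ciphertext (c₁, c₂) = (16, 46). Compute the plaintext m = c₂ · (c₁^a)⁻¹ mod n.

Shared mask s = c₁^a mod n = 16^10 mod 229.
16^1 ≡ 16 (mod 229)
16^2 = (16^1)^2 ≡ 16^2 = 256 ≡ 27 (mod 229)
16^4 = (16^2)^2 ≡ 27^2 = 729 ≡ 42 (mod 229)
16^8 = (16^4)^2 ≡ 42^2 = 1764 ≡ 161 (mod 229)
16^10 = 16^8 · 16^2 ≡ 161 · 27 ≡ 225 (mod 229).
So s = 225; s⁻¹ ≡ 57 (mod 229).
m = c₂ · s⁻¹ mod 229 = 46 · 57 mod 229 = 103.

103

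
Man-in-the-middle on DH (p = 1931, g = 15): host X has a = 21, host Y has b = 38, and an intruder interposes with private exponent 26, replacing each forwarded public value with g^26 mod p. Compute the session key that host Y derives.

Host Y receives an intruder's public value M = 15^26 mod 1931 instead of the honest one.
15^1 ≡ 15 (mod 1931)
15^2 = (15^1)^2 ≡ 15^2 = 225 ≡ 225 (mod 1931)
15^4 = (15^2)^2 ≡ 225^2 = 50625 ≡ 419 (mod 1931)
15^8 = (15^4)^2 ≡ 419^2 = 175561 ≡ 1771 (mod 1931)
15^16 = (15^8)^2 ≡ 1771^2 = 3136441 ≡ 497 (mod 1931)
15^26 = 15^16 · 15^8 · 15^2 ≡ 497 · 1771 · 225 ≡ 646 (mod 1931).
So M = 646. Host Y computes K = M^38 mod 1931.
646^1 ≡ 646 (mod 1931)
646^2 = (646^1)^2 ≡ 646^2 = 417316 ≡ 220 (mod 1931)
646^4 = (646^2)^2 ≡ 220^2 = 48400 ≡ 125 (mod 1931)
646^8 = (646^4)^2 ≡ 125^2 = 15625 ≡ 177 (mod 1931)
646^16 = (646^8)^2 ≡ 177^2 = 31329 ≡ 433 (mod 1931)
646^32 = (646^16)^2 ≡ 433^2 = 187489 ≡ 182 (mod 1931)
646^38 = 646^32 · 646^4 · 646^2 ≡ 182 · 125 · 220 ≡ 1779 (mod 1931).

1779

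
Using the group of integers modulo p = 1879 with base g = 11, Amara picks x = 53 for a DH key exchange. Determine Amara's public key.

1743

Public value = 11^53 mod 1879.
11^1 ≡ 11 (mod 1879)
11^2 = (11^1)^2 ≡ 11^2 = 121 ≡ 121 (mod 1879)
11^4 = (11^2)^2 ≡ 121^2 = 14641 ≡ 1488 (mod 1879)
11^8 = (11^4)^2 ≡ 1488^2 = 2214144 ≡ 682 (mod 1879)
11^16 = (11^8)^2 ≡ 682^2 = 465124 ≡ 1011 (mod 1879)
11^32 = (11^16)^2 ≡ 1011^2 = 1022121 ≡ 1824 (mod 1879)
11^53 = 11^32 · 11^16 · 11^4 · 11^1 ≡ 1824 · 1011 · 1488 · 11 ≡ 1743 (mod 1879).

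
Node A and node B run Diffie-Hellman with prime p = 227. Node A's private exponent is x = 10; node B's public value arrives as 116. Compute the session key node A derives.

34

Shared key K = 116^10 mod 227.
116^1 ≡ 116 (mod 227)
116^2 = (116^1)^2 ≡ 116^2 = 13456 ≡ 63 (mod 227)
116^4 = (116^2)^2 ≡ 63^2 = 3969 ≡ 110 (mod 227)
116^8 = (116^4)^2 ≡ 110^2 = 12100 ≡ 69 (mod 227)
116^10 = 116^8 · 116^2 ≡ 69 · 63 ≡ 34 (mod 227).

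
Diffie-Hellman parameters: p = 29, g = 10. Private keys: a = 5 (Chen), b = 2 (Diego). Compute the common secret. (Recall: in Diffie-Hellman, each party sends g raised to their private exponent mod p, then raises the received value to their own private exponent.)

6

Diego sends B = g^b mod p = 10^2 mod 29.
10^1 ≡ 10 (mod 29)
10^2 = (10^1)^2 ≡ 10^2 = 100 ≡ 13 (mod 29)
So B = 13. Chen then computes K = B^a mod p = 13^5 mod 29.
13^1 ≡ 13 (mod 29)
13^2 = (13^1)^2 ≡ 13^2 = 169 ≡ 24 (mod 29)
13^4 = (13^2)^2 ≡ 24^2 = 576 ≡ 25 (mod 29)
13^5 = 13^4 · 13^1 ≡ 25 · 13 ≡ 6 (mod 29).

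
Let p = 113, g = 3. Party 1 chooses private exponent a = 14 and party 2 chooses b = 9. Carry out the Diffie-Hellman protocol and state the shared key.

18

Party 2 sends B = g^b mod p = 3^9 mod 113.
3^1 ≡ 3 (mod 113)
3^2 = (3^1)^2 ≡ 3^2 = 9 ≡ 9 (mod 113)
3^4 = (3^2)^2 ≡ 9^2 = 81 ≡ 81 (mod 113)
3^8 = (3^4)^2 ≡ 81^2 = 6561 ≡ 7 (mod 113)
3^9 = 3^8 · 3^1 ≡ 7 · 3 ≡ 21 (mod 113).
So B = 21. Party 1 then computes K = B^a mod p = 21^14 mod 113.
21^1 ≡ 21 (mod 113)
21^2 = (21^1)^2 ≡ 21^2 = 441 ≡ 102 (mod 113)
21^4 = (21^2)^2 ≡ 102^2 = 10404 ≡ 8 (mod 113)
21^8 = (21^4)^2 ≡ 8^2 = 64 ≡ 64 (mod 113)
21^14 = 21^8 · 21^4 · 21^2 ≡ 64 · 8 · 102 ≡ 18 (mod 113).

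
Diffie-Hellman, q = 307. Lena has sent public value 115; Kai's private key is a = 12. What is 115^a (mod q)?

81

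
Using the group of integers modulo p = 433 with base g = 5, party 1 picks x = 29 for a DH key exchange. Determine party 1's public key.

321

Public value = 5^{29} \pmod{433}.
5^1 ≡ 5 (mod 433)
5^2 = (5^1)^2 ≡ 5^2 = 25 ≡ 25 (mod 433)
5^4 = (5^2)^2 ≡ 25^2 = 625 ≡ 192 (mod 433)
5^8 = (5^4)^2 ≡ 192^2 = 36864 ≡ 59 (mod 433)
5^16 = (5^8)^2 ≡ 59^2 = 3481 ≡ 17 (mod 433)
5^29 = 5^16 · 5^8 · 5^4 · 5^1 ≡ 17 · 59 · 192 · 5 ≡ 321 (mod 433).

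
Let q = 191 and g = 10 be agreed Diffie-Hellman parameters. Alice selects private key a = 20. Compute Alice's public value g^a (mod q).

Public value = 10^20 (mod 191).
10^1 ≡ 10 (mod 191)
10^2 = (10^1)^2 ≡ 10^2 = 100 ≡ 100 (mod 191)
10^4 = (10^2)^2 ≡ 100^2 = 10000 ≡ 68 (mod 191)
10^8 = (10^4)^2 ≡ 68^2 = 4624 ≡ 40 (mod 191)
10^16 = (10^8)^2 ≡ 40^2 = 1600 ≡ 72 (mod 191)
10^20 = 10^16 · 10^4 ≡ 72 · 68 ≡ 121 (mod 191).

121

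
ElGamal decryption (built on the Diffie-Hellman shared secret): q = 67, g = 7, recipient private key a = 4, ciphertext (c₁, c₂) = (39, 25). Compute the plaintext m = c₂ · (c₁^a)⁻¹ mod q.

Shared mask s = c₁^a mod q = 39^4 mod 67.
39^1 ≡ 39 (mod 67)
39^2 = (39^1)^2 ≡ 39^2 = 1521 ≡ 47 (mod 67)
39^4 = (39^2)^2 ≡ 47^2 = 2209 ≡ 65 (mod 67)
So s = 65; s⁻¹ ≡ 33 (mod 67).
m = c₂ · s⁻¹ mod 67 = 25 · 33 mod 67 = 21.

21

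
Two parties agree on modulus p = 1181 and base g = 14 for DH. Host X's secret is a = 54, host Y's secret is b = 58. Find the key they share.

Host X sends A = g^a mod p = 14^54 mod 1181.
14^1 ≡ 14 (mod 1181)
14^2 = (14^1)^2 ≡ 14^2 = 196 ≡ 196 (mod 1181)
14^4 = (14^2)^2 ≡ 196^2 = 38416 ≡ 624 (mod 1181)
14^8 = (14^4)^2 ≡ 624^2 = 389376 ≡ 827 (mod 1181)
14^16 = (14^8)^2 ≡ 827^2 = 683929 ≡ 130 (mod 1181)
14^32 = (14^16)^2 ≡ 130^2 = 16900 ≡ 366 (mod 1181)
14^54 = 14^32 · 14^16 · 14^4 · 14^2 ≡ 366 · 130 · 624 · 196 ≡ 350 (mod 1181).
So A = 350. Host Y then computes K = A^b mod p = 350^58 mod 1181.
350^1 ≡ 350 (mod 1181)
350^2 = (350^1)^2 ≡ 350^2 = 122500 ≡ 857 (mod 1181)
350^4 = (350^2)^2 ≡ 857^2 = 734449 ≡ 1048 (mod 1181)
350^8 = (350^4)^2 ≡ 1048^2 = 1098304 ≡ 1155 (mod 1181)
350^16 = (350^8)^2 ≡ 1155^2 = 1334025 ≡ 676 (mod 1181)
350^32 = (350^16)^2 ≡ 676^2 = 456976 ≡ 1110 (mod 1181)
350^58 = 350^32 · 350^16 · 350^8 · 350^2 ≡ 1110 · 676 · 1155 · 857 ≡ 589 (mod 1181).

589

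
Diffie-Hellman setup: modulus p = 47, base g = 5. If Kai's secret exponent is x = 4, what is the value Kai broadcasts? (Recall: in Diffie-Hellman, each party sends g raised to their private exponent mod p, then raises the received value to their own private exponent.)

14

Public value = 5^4 (mod 47).
5^1 ≡ 5 (mod 47)
5^2 = (5^1)^2 ≡ 5^2 = 25 ≡ 25 (mod 47)
5^4 = (5^2)^2 ≡ 25^2 = 625 ≡ 14 (mod 47)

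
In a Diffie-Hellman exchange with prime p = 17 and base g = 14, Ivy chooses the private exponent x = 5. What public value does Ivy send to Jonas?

12

Public value = 14^5 mod 17.
14^1 ≡ 14 (mod 17)
14^2 = (14^1)^2 ≡ 14^2 = 196 ≡ 9 (mod 17)
14^4 = (14^2)^2 ≡ 9^2 = 81 ≡ 13 (mod 17)
14^5 = 14^4 · 14^1 ≡ 13 · 14 ≡ 12 (mod 17).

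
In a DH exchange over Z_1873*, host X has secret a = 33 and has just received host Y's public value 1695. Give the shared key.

252

Shared key K = 1695^33 mod 1873.
1695^1 ≡ 1695 (mod 1873)
1695^2 = (1695^1)^2 ≡ 1695^2 = 2873025 ≡ 1716 (mod 1873)
1695^4 = (1695^2)^2 ≡ 1716^2 = 2944656 ≡ 300 (mod 1873)
1695^8 = (1695^4)^2 ≡ 300^2 = 90000 ≡ 96 (mod 1873)
1695^16 = (1695^8)^2 ≡ 96^2 = 9216 ≡ 1724 (mod 1873)
1695^32 = (1695^16)^2 ≡ 1724^2 = 2972176 ≡ 1598 (mod 1873)
1695^33 = 1695^32 · 1695^1 ≡ 1598 · 1695 ≡ 252 (mod 1873).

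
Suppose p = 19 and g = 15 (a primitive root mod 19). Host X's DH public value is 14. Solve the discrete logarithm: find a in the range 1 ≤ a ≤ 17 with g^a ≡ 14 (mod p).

17

Try successive powers of 15 modulo 19:
15^1 ≡ 15
15^2 ≡ 16
15^3 ≡ 12
15^4 ≡ 9
15^5 ≡ 2
15^6 ≡ 11
15^7 ≡ 13
15^8 ≡ 5
15^9 ≡ 18
15^10 ≡ 4
15^11 ≡ 3
15^12 ≡ 7
15^13 ≡ 10
15^14 ≡ 17
15^15 ≡ 8
15^16 ≡ 6
15^17 ≡ 14
Found: a = 17.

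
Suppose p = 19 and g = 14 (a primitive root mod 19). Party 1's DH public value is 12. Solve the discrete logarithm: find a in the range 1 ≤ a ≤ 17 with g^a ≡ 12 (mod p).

15

Try successive powers of 14 modulo 19:
14^1 ≡ 14
14^2 ≡ 6
14^3 ≡ 8
14^4 ≡ 17
14^5 ≡ 10
14^6 ≡ 7
14^7 ≡ 3
14^8 ≡ 4
14^9 ≡ 18
14^10 ≡ 5
14^11 ≡ 13
14^12 ≡ 11
14^13 ≡ 2
14^14 ≡ 9
14^15 ≡ 12
Found: a = 15.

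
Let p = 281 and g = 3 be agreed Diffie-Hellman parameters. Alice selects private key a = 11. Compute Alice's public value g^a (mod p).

Public value = 3^11 (mod 281).
3^1 ≡ 3 (mod 281)
3^2 = (3^1)^2 ≡ 3^2 = 9 ≡ 9 (mod 281)
3^4 = (3^2)^2 ≡ 9^2 = 81 ≡ 81 (mod 281)
3^8 = (3^4)^2 ≡ 81^2 = 6561 ≡ 98 (mod 281)
3^11 = 3^8 · 3^2 · 3^1 ≡ 98 · 9 · 3 ≡ 117 (mod 281).

117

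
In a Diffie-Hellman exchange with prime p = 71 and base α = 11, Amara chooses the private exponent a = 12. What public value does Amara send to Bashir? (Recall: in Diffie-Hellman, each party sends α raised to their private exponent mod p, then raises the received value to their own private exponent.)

38

Public value = 11^12 mod 71.
11^1 ≡ 11 (mod 71)
11^2 = (11^1)^2 ≡ 11^2 = 121 ≡ 50 (mod 71)
11^4 = (11^2)^2 ≡ 50^2 = 2500 ≡ 15 (mod 71)
11^8 = (11^4)^2 ≡ 15^2 = 225 ≡ 12 (mod 71)
11^12 = 11^8 · 11^4 ≡ 12 · 15 ≡ 38 (mod 71).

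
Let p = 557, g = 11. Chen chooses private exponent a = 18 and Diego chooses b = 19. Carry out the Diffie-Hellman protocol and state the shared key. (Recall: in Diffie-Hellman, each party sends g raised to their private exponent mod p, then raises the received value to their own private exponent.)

416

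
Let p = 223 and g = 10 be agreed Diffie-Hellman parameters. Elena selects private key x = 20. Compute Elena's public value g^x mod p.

200

Public value = 10^20 mod 223.
10^1 ≡ 10 (mod 223)
10^2 = (10^1)^2 ≡ 10^2 = 100 ≡ 100 (mod 223)
10^4 = (10^2)^2 ≡ 100^2 = 10000 ≡ 188 (mod 223)
10^8 = (10^4)^2 ≡ 188^2 = 35344 ≡ 110 (mod 223)
10^16 = (10^8)^2 ≡ 110^2 = 12100 ≡ 58 (mod 223)
10^20 = 10^16 · 10^4 ≡ 58 · 188 ≡ 200 (mod 223).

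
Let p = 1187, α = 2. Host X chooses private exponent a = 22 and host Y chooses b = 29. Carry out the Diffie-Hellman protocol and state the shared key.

Host X sends A = α^a mod p = 2^22 mod 1187.
2^1 ≡ 2 (mod 1187)
2^2 = (2^1)^2 ≡ 2^2 = 4 ≡ 4 (mod 1187)
2^4 = (2^2)^2 ≡ 4^2 = 16 ≡ 16 (mod 1187)
2^8 = (2^4)^2 ≡ 16^2 = 256 ≡ 256 (mod 1187)
2^16 = (2^8)^2 ≡ 256^2 = 65536 ≡ 251 (mod 1187)
2^22 = 2^16 · 2^4 · 2^2 ≡ 251 · 16 · 4 ≡ 633 (mod 1187).
So A = 633. Host Y then computes K = A^b mod p = 633^29 mod 1187.
633^1 ≡ 633 (mod 1187)
633^2 = (633^1)^2 ≡ 633^2 = 400689 ≡ 670 (mod 1187)
633^4 = (633^2)^2 ≡ 670^2 = 448900 ≡ 214 (mod 1187)
633^8 = (633^4)^2 ≡ 214^2 = 45796 ≡ 690 (mod 1187)
633^16 = (633^8)^2 ≡ 690^2 = 476100 ≡ 113 (mod 1187)
633^29 = 633^16 · 633^8 · 633^4 · 633^1 ≡ 113 · 690 · 214 · 633 ≡ 1034 (mod 1187).

1034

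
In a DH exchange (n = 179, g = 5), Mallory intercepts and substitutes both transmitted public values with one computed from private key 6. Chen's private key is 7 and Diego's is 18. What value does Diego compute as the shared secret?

Diego receives Mallory's public value M = 5^6 mod 179 instead of the honest one.
5^1 ≡ 5 (mod 179)
5^2 = (5^1)^2 ≡ 5^2 = 25 ≡ 25 (mod 179)
5^4 = (5^2)^2 ≡ 25^2 = 625 ≡ 88 (mod 179)
5^6 = 5^4 · 5^2 ≡ 88 · 25 ≡ 52 (mod 179).
So M = 52. Diego computes K = M^18 mod 179.
52^1 ≡ 52 (mod 179)
52^2 = (52^1)^2 ≡ 52^2 = 2704 ≡ 19 (mod 179)
52^4 = (52^2)^2 ≡ 19^2 = 361 ≡ 3 (mod 179)
52^8 = (52^4)^2 ≡ 3^2 = 9 ≡ 9 (mod 179)
52^16 = (52^8)^2 ≡ 9^2 = 81 ≡ 81 (mod 179)
52^18 = 52^16 · 52^2 ≡ 81 · 19 ≡ 107 (mod 179).

107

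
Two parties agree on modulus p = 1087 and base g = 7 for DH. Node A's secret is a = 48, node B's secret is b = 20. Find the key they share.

307

Node B sends B = g^b mod p = 7^20 mod 1087.
7^1 ≡ 7 (mod 1087)
7^2 = (7^1)^2 ≡ 7^2 = 49 ≡ 49 (mod 1087)
7^4 = (7^2)^2 ≡ 49^2 = 2401 ≡ 227 (mod 1087)
7^8 = (7^4)^2 ≡ 227^2 = 51529 ≡ 440 (mod 1087)
7^16 = (7^8)^2 ≡ 440^2 = 193600 ≡ 114 (mod 1087)
7^20 = 7^16 · 7^4 ≡ 114 · 227 ≡ 877 (mod 1087).
So B = 877. Node A then computes K = B^a mod p = 877^48 mod 1087.
877^1 ≡ 877 (mod 1087)
877^2 = (877^1)^2 ≡ 877^2 = 769129 ≡ 620 (mod 1087)
877^4 = (877^2)^2 ≡ 620^2 = 384400 ≡ 689 (mod 1087)
877^8 = (877^4)^2 ≡ 689^2 = 474721 ≡ 789 (mod 1087)
877^16 = (877^8)^2 ≡ 789^2 = 622521 ≡ 757 (mod 1087)
877^32 = (877^16)^2 ≡ 757^2 = 573049 ≡ 200 (mod 1087)
877^48 = 877^32 · 877^16 ≡ 200 · 757 ≡ 307 (mod 1087).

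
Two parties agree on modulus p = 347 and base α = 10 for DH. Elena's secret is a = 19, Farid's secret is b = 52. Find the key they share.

131

Elena sends A = α^a mod p = 10^19 mod 347.
10^1 ≡ 10 (mod 347)
10^2 = (10^1)^2 ≡ 10^2 = 100 ≡ 100 (mod 347)
10^4 = (10^2)^2 ≡ 100^2 = 10000 ≡ 284 (mod 347)
10^8 = (10^4)^2 ≡ 284^2 = 80656 ≡ 152 (mod 347)
10^16 = (10^8)^2 ≡ 152^2 = 23104 ≡ 202 (mod 347)
10^19 = 10^16 · 10^2 · 10^1 ≡ 202 · 100 · 10 ≡ 46 (mod 347).
So A = 46. Farid then computes K = A^b mod p = 46^52 mod 347.
46^1 ≡ 46 (mod 347)
46^2 = (46^1)^2 ≡ 46^2 = 2116 ≡ 34 (mod 347)
46^4 = (46^2)^2 ≡ 34^2 = 1156 ≡ 115 (mod 347)
46^8 = (46^4)^2 ≡ 115^2 = 13225 ≡ 39 (mod 347)
46^16 = (46^8)^2 ≡ 39^2 = 1521 ≡ 133 (mod 347)
46^32 = (46^16)^2 ≡ 133^2 = 17689 ≡ 339 (mod 347)
46^52 = 46^32 · 46^16 · 46^4 ≡ 339 · 133 · 115 ≡ 131 (mod 347).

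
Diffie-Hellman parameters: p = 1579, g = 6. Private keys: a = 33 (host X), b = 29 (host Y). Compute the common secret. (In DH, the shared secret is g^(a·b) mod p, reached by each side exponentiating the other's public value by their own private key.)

771

Host X sends A = g^a mod p = 6^33 mod 1579.
6^1 ≡ 6 (mod 1579)
6^2 = (6^1)^2 ≡ 6^2 = 36 ≡ 36 (mod 1579)
6^4 = (6^2)^2 ≡ 36^2 = 1296 ≡ 1296 (mod 1579)
6^8 = (6^4)^2 ≡ 1296^2 = 1679616 ≡ 1139 (mod 1579)
6^16 = (6^8)^2 ≡ 1139^2 = 1297321 ≡ 962 (mod 1579)
6^32 = (6^16)^2 ≡ 962^2 = 925444 ≡ 150 (mod 1579)
6^33 = 6^32 · 6^1 ≡ 150 · 6 ≡ 900 (mod 1579).
So A = 900. Host Y then computes K = A^b mod p = 900^29 mod 1579.
900^1 ≡ 900 (mod 1579)
900^2 = (900^1)^2 ≡ 900^2 = 810000 ≡ 1552 (mod 1579)
900^4 = (900^2)^2 ≡ 1552^2 = 2408704 ≡ 729 (mod 1579)
900^8 = (900^4)^2 ≡ 729^2 = 531441 ≡ 897 (mod 1579)
900^16 = (900^8)^2 ≡ 897^2 = 804609 ≡ 898 (mod 1579)
900^29 = 900^16 · 900^8 · 900^4 · 900^1 ≡ 898 · 897 · 729 · 900 ≡ 771 (mod 1579).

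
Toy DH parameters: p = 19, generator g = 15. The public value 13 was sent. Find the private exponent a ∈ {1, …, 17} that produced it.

Try successive powers of 15 modulo 19:
15^1 ≡ 15
15^2 ≡ 16
15^3 ≡ 12
15^4 ≡ 9
15^5 ≡ 2
15^6 ≡ 11
15^7 ≡ 13
Found: a = 7.

7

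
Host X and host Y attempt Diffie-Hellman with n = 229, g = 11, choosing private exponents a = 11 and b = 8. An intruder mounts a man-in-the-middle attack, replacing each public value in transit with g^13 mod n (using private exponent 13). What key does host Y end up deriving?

44

Host Y receives an intruder's public value M = 11^13 mod 229 instead of the honest one.
11^1 ≡ 11 (mod 229)
11^2 = (11^1)^2 ≡ 11^2 = 121 ≡ 121 (mod 229)
11^4 = (11^2)^2 ≡ 121^2 = 14641 ≡ 214 (mod 229)
11^8 = (11^4)^2 ≡ 214^2 = 45796 ≡ 225 (mod 229)
11^13 = 11^8 · 11^4 · 11^1 ≡ 225 · 214 · 11 ≡ 202 (mod 229).
So M = 202. Host Y computes K = M^8 mod 229.
202^1 ≡ 202 (mod 229)
202^2 = (202^1)^2 ≡ 202^2 = 40804 ≡ 42 (mod 229)
202^4 = (202^2)^2 ≡ 42^2 = 1764 ≡ 161 (mod 229)
202^8 = (202^4)^2 ≡ 161^2 = 25921 ≡ 44 (mod 229)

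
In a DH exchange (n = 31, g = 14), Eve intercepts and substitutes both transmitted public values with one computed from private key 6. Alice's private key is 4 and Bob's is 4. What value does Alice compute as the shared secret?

Alice receives Eve's public value M = 14^6 mod 31 instead of the honest one.
14^1 ≡ 14 (mod 31)
14^2 = (14^1)^2 ≡ 14^2 = 196 ≡ 10 (mod 31)
14^4 = (14^2)^2 ≡ 10^2 = 100 ≡ 7 (mod 31)
14^6 = 14^4 · 14^2 ≡ 7 · 10 ≡ 8 (mod 31).
So M = 8. Alice computes K = M^4 mod 31.
8^1 ≡ 8 (mod 31)
8^2 = (8^1)^2 ≡ 8^2 = 64 ≡ 2 (mod 31)
8^4 = (8^2)^2 ≡ 2^2 = 4 ≡ 4 (mod 31)

4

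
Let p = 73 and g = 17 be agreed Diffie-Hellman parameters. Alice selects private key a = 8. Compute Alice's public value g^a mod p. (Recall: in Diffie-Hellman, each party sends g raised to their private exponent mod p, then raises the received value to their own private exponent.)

8

Public value = 17^8 mod 73.
17^1 ≡ 17 (mod 73)
17^2 = (17^1)^2 ≡ 17^2 = 289 ≡ 70 (mod 73)
17^4 = (17^2)^2 ≡ 70^2 = 4900 ≡ 9 (mod 73)
17^8 = (17^4)^2 ≡ 9^2 = 81 ≡ 8 (mod 73)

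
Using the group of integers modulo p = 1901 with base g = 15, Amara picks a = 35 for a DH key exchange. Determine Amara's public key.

Public value = 15^35 (mod 1901).
15^1 ≡ 15 (mod 1901)
15^2 = (15^1)^2 ≡ 15^2 = 225 ≡ 225 (mod 1901)
15^4 = (15^2)^2 ≡ 225^2 = 50625 ≡ 1199 (mod 1901)
15^8 = (15^4)^2 ≡ 1199^2 = 1437601 ≡ 445 (mod 1901)
15^16 = (15^8)^2 ≡ 445^2 = 198025 ≡ 321 (mod 1901)
15^32 = (15^16)^2 ≡ 321^2 = 103041 ≡ 387 (mod 1901)
15^35 = 15^32 · 15^2 · 15^1 ≡ 387 · 225 · 15 ≡ 138 (mod 1901).

138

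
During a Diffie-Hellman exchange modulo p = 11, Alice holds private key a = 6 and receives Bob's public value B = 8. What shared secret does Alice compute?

Shared key K = 8^6 mod 11.
8^1 ≡ 8 (mod 11)
8^2 = (8^1)^2 ≡ 8^2 = 64 ≡ 9 (mod 11)
8^4 = (8^2)^2 ≡ 9^2 = 81 ≡ 4 (mod 11)
8^6 = 8^4 · 8^2 ≡ 4 · 9 ≡ 3 (mod 11).

3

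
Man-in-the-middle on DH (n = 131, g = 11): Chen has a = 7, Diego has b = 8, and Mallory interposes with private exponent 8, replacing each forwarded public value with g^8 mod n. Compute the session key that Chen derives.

Chen receives Mallory's public value M = 11^8 mod 131 instead of the honest one.
11^1 ≡ 11 (mod 131)
11^2 = (11^1)^2 ≡ 11^2 = 121 ≡ 121 (mod 131)
11^4 = (11^2)^2 ≡ 121^2 = 14641 ≡ 100 (mod 131)
11^8 = (11^4)^2 ≡ 100^2 = 10000 ≡ 44 (mod 131)
So M = 44. Chen computes K = M^7 mod 131.
44^1 ≡ 44 (mod 131)
44^2 = (44^1)^2 ≡ 44^2 = 1936 ≡ 102 (mod 131)
44^4 = (44^2)^2 ≡ 102^2 = 10404 ≡ 55 (mod 131)
44^7 = 44^4 · 44^2 · 44^1 ≡ 55 · 102 · 44 ≡ 36 (mod 131).

36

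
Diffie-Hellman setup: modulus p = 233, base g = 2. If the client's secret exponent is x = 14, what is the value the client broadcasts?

Public value = 2^14 (mod 233).
2^1 ≡ 2 (mod 233)
2^2 = (2^1)^2 ≡ 2^2 = 4 ≡ 4 (mod 233)
2^4 = (2^2)^2 ≡ 4^2 = 16 ≡ 16 (mod 233)
2^8 = (2^4)^2 ≡ 16^2 = 256 ≡ 23 (mod 233)
2^14 = 2^8 · 2^4 · 2^2 ≡ 23 · 16 · 4 ≡ 74 (mod 233).

74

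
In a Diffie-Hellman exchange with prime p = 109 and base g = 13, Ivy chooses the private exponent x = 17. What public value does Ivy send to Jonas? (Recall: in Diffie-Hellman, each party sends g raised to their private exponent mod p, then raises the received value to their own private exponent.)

Public value = 13^17 mod 109.
13^1 ≡ 13 (mod 109)
13^2 = (13^1)^2 ≡ 13^2 = 169 ≡ 60 (mod 109)
13^4 = (13^2)^2 ≡ 60^2 = 3600 ≡ 3 (mod 109)
13^8 = (13^4)^2 ≡ 3^2 = 9 ≡ 9 (mod 109)
13^16 = (13^8)^2 ≡ 9^2 = 81 ≡ 81 (mod 109)
13^17 = 13^16 · 13^1 ≡ 81 · 13 ≡ 72 (mod 109).

72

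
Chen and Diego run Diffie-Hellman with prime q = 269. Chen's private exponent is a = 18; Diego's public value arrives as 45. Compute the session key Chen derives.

190

Shared key K = 45^18 mod 269.
45^1 ≡ 45 (mod 269)
45^2 = (45^1)^2 ≡ 45^2 = 2025 ≡ 142 (mod 269)
45^4 = (45^2)^2 ≡ 142^2 = 20164 ≡ 258 (mod 269)
45^8 = (45^4)^2 ≡ 258^2 = 66564 ≡ 121 (mod 269)
45^16 = (45^8)^2 ≡ 121^2 = 14641 ≡ 115 (mod 269)
45^18 = 45^16 · 45^2 ≡ 115 · 142 ≡ 190 (mod 269).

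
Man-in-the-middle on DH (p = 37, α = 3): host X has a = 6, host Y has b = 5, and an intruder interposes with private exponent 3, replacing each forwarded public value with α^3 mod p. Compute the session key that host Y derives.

Host Y receives an intruder's public value M = 3^3 mod 37 instead of the honest one.
3^1 ≡ 3 (mod 37)
3^2 = (3^1)^2 ≡ 3^2 = 9 ≡ 9 (mod 37)
3^3 = 3^2 · 3^1 ≡ 9 · 3 ≡ 27 (mod 37).
So M = 27. Host Y computes K = M^5 mod 37.
27^1 ≡ 27 (mod 37)
27^2 = (27^1)^2 ≡ 27^2 = 729 ≡ 26 (mod 37)
27^4 = (27^2)^2 ≡ 26^2 = 676 ≡ 10 (mod 37)
27^5 = 27^4 · 27^1 ≡ 10 · 27 ≡ 11 (mod 37).

11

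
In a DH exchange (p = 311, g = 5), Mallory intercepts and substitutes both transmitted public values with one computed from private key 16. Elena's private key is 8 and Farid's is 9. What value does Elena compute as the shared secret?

156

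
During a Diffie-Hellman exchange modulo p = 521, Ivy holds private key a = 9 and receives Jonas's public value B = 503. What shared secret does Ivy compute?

237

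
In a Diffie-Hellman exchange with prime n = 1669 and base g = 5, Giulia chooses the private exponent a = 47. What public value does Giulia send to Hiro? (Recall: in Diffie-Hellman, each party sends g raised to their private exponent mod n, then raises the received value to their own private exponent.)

Public value = 5^47 mod 1669.
5^1 ≡ 5 (mod 1669)
5^2 = (5^1)^2 ≡ 5^2 = 25 ≡ 25 (mod 1669)
5^4 = (5^2)^2 ≡ 25^2 = 625 ≡ 625 (mod 1669)
5^8 = (5^4)^2 ≡ 625^2 = 390625 ≡ 79 (mod 1669)
5^16 = (5^8)^2 ≡ 79^2 = 6241 ≡ 1234 (mod 1669)
5^32 = (5^16)^2 ≡ 1234^2 = 1522756 ≡ 628 (mod 1669)
5^47 = 5^32 · 5^8 · 5^4 · 5^2 · 5^1 ≡ 628 · 79 · 625 · 25 · 5 ≡ 441 (mod 1669).

441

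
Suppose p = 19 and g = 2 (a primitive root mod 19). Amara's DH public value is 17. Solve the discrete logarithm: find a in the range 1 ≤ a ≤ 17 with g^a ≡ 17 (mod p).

Try successive powers of 2 modulo 19:
2^1 ≡ 2
2^2 ≡ 4
2^3 ≡ 8
2^4 ≡ 16
2^5 ≡ 13
2^6 ≡ 7
2^7 ≡ 14
2^8 ≡ 9
2^9 ≡ 18
2^10 ≡ 17
Found: a = 10.

10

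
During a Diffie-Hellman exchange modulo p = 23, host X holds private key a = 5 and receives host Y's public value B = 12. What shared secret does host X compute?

Shared key K = 12^5 mod 23.
12^1 ≡ 12 (mod 23)
12^2 = (12^1)^2 ≡ 12^2 = 144 ≡ 6 (mod 23)
12^4 = (12^2)^2 ≡ 6^2 = 36 ≡ 13 (mod 23)
12^5 = 12^4 · 12^1 ≡ 13 · 12 ≡ 18 (mod 23).

18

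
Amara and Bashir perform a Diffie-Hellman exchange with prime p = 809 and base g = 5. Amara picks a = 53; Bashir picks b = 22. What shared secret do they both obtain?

65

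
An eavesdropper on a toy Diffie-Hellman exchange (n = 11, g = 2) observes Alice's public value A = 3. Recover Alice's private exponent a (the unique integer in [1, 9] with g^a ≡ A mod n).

8

Try successive powers of 2 modulo 11:
2^1 ≡ 2
2^2 ≡ 4
2^3 ≡ 8
2^4 ≡ 5
2^5 ≡ 10
2^6 ≡ 9
2^7 ≡ 7
2^8 ≡ 3
Found: a = 8.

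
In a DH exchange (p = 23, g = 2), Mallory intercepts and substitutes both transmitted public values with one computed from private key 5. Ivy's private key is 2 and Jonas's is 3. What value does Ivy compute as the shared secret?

Ivy receives Mallory's public value M = 2^5 mod 23 instead of the honest one.
2^1 ≡ 2 (mod 23)
2^2 = (2^1)^2 ≡ 2^2 = 4 ≡ 4 (mod 23)
2^4 = (2^2)^2 ≡ 4^2 = 16 ≡ 16 (mod 23)
2^5 = 2^4 · 2^1 ≡ 16 · 2 ≡ 9 (mod 23).
So M = 9. Ivy computes K = M^2 mod 23.
9^1 ≡ 9 (mod 23)
9^2 = (9^1)^2 ≡ 9^2 = 81 ≡ 12 (mod 23)

12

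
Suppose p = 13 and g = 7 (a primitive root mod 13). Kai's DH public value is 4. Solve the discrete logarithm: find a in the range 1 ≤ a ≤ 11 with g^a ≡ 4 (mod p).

10

Try successive powers of 7 modulo 13:
7^1 ≡ 7
7^2 ≡ 10
7^3 ≡ 5
7^4 ≡ 9
7^5 ≡ 11
7^6 ≡ 12
7^7 ≡ 6
7^8 ≡ 3
7^9 ≡ 8
7^10 ≡ 4
Found: a = 10.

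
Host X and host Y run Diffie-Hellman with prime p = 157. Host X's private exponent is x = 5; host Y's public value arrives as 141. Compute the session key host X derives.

Shared key K = 141^5 mod 157.
141^1 ≡ 141 (mod 157)
141^2 = (141^1)^2 ≡ 141^2 = 19881 ≡ 99 (mod 157)
141^4 = (141^2)^2 ≡ 99^2 = 9801 ≡ 67 (mod 157)
141^5 = 141^4 · 141^1 ≡ 67 · 141 ≡ 27 (mod 157).

27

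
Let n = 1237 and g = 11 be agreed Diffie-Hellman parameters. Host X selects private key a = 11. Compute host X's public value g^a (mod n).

Public value = 11^11 (mod 1237).
11^1 ≡ 11 (mod 1237)
11^2 = (11^1)^2 ≡ 11^2 = 121 ≡ 121 (mod 1237)
11^4 = (11^2)^2 ≡ 121^2 = 14641 ≡ 1034 (mod 1237)
11^8 = (11^4)^2 ≡ 1034^2 = 1069156 ≡ 388 (mod 1237)
11^11 = 11^8 · 11^2 · 11^1 ≡ 388 · 121 · 11 ≡ 599 (mod 1237).

599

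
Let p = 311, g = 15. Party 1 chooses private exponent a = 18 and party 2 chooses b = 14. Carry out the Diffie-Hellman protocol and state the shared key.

243

Party 2 sends B = g^b mod p = 15^14 mod 311.
15^1 ≡ 15 (mod 311)
15^2 = (15^1)^2 ≡ 15^2 = 225 ≡ 225 (mod 311)
15^4 = (15^2)^2 ≡ 225^2 = 50625 ≡ 243 (mod 311)
15^8 = (15^4)^2 ≡ 243^2 = 59049 ≡ 270 (mod 311)
15^14 = 15^8 · 15^4 · 15^2 ≡ 270 · 243 · 225 ≡ 13 (mod 311).
So B = 13. Party 1 then computes K = B^a mod p = 13^18 mod 311.
13^1 ≡ 13 (mod 311)
13^2 = (13^1)^2 ≡ 13^2 = 169 ≡ 169 (mod 311)
13^4 = (13^2)^2 ≡ 169^2 = 28561 ≡ 260 (mod 311)
13^8 = (13^4)^2 ≡ 260^2 = 67600 ≡ 113 (mod 311)
13^16 = (13^8)^2 ≡ 113^2 = 12769 ≡ 18 (mod 311)
13^18 = 13^16 · 13^2 ≡ 18 · 169 ≡ 243 (mod 311).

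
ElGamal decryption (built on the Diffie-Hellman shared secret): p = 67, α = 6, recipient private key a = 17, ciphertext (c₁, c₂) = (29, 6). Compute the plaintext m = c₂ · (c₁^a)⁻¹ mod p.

Shared mask s = c₁^a mod p = 29^17 mod 67.
29^1 ≡ 29 (mod 67)
29^2 = (29^1)^2 ≡ 29^2 = 841 ≡ 37 (mod 67)
29^4 = (29^2)^2 ≡ 37^2 = 1369 ≡ 29 (mod 67)
29^8 = (29^4)^2 ≡ 29^2 = 841 ≡ 37 (mod 67)
29^16 = (29^8)^2 ≡ 37^2 = 1369 ≡ 29 (mod 67)
29^17 = 29^16 · 29^1 ≡ 29 · 29 ≡ 37 (mod 67).
So s = 37; s⁻¹ ≡ 29 (mod 67).
m = c₂ · s⁻¹ mod 67 = 6 · 29 mod 67 = 40.

40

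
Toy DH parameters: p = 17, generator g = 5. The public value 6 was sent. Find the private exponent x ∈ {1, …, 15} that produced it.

Try successive powers of 5 modulo 17:
5^1 ≡ 5
5^2 ≡ 8
5^3 ≡ 6
Found: x = 3.

3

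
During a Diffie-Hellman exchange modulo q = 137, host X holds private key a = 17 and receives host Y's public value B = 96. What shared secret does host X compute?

96

Shared key K = 96^17 mod 137.
96^1 ≡ 96 (mod 137)
96^2 = (96^1)^2 ≡ 96^2 = 9216 ≡ 37 (mod 137)
96^4 = (96^2)^2 ≡ 37^2 = 1369 ≡ 136 (mod 137)
96^8 = (96^4)^2 ≡ 136^2 = 18496 ≡ 1 (mod 137)
96^16 = (96^8)^2 ≡ 1^2 = 1 ≡ 1 (mod 137)
96^17 = 96^16 · 96^1 ≡ 1 · 96 ≡ 96 (mod 137).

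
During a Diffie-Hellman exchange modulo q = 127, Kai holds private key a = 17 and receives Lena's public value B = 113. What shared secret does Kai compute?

Shared key K = 113^17 mod 127.
113^1 ≡ 113 (mod 127)
113^2 = (113^1)^2 ≡ 113^2 = 12769 ≡ 69 (mod 127)
113^4 = (113^2)^2 ≡ 69^2 = 4761 ≡ 62 (mod 127)
113^8 = (113^4)^2 ≡ 62^2 = 3844 ≡ 34 (mod 127)
113^16 = (113^8)^2 ≡ 34^2 = 1156 ≡ 13 (mod 127)
113^17 = 113^16 · 113^1 ≡ 13 · 113 ≡ 72 (mod 127).

72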